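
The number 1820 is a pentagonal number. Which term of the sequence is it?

Set n(3n−1)/2 = 1820, giving 3n² − n − 3640 = 0.
The discriminant is 1 + 24·1820 = 43681, and √43681 = 209.
So n = (1 + 209) / 6 = 210/6 = 35.
Check: 35·(3·35 − 1)/2 = 1820. ✓

35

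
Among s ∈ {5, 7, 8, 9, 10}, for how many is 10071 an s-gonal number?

s = 5: P(5, 82) = 10045 and P(5, 83) = 10292; 10071 is not s-gonal.
s = 7: P(7, 63) = 9828 and P(7, 64) = 10144; 10071 is not s-gonal.
s = 8: P(8, 58) = 9976 and P(8, 59) = 10325; 10071 is not s-gonal.
s = 9: P(9, 54) = 10071. ✓
s = 10: P(10, 50) = 9850 and P(10, 51) = 10251; 10071 is not s-gonal.
Hits: s ∈ {9} → 1.

1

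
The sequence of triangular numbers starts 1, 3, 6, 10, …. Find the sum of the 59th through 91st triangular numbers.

95546

Σ i(i+1)/2 = (Σi² + Σi) / 2 over i = 59..91.
Σi = 4186 − 1711 = 2475 and Σi² = 255346 − 66729 = 188617.
(1·188617 + 1·2475) / 2 = 191092/2 = 95546.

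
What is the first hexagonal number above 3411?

Solve n(2n−1) > 3411 for integer n.
The largest n with value ≤ 3411 is 41 (since 3321 ≤ 3411 < 3486), so the first above is n = 42, value 3486.

3486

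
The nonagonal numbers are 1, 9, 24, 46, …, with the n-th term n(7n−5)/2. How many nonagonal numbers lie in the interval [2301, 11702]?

33

The n-th nonagonal number is n(7n−5)/2.
Smallest index with value ≥ 2301: n = 26 (giving 2301).
Largest index with value ≤ 11702: n = 58 (giving 11629).
Indices 26 through 58: 33 terms.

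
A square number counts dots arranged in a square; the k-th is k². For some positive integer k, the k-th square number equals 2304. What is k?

48

We need n² = 2304, so n = √2304 = 48.
Check: 48² = 2304. ✓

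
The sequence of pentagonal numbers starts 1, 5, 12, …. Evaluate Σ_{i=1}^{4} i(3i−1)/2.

40

Σ i(3i−1)/2 = (3Σi² − Σi) / 2 over i = 1..4.
Σi = 10 and Σi² = 30.
(3·30 − 1·10) / 2 = 80/2 = 40.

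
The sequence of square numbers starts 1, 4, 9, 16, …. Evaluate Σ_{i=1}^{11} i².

506

Σ_{i=1}^{11} i² = 11·12·23/6 = 506.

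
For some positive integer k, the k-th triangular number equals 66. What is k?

Set n(n+1)/2 = 66, giving n² + n − 132 = 0.
So n = (-1 + 23) / 2 = 22/2 = 11.

11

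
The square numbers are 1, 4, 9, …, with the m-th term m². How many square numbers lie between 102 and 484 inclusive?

The n-th square number is n².
Smallest index with value ≥ 102: n = 11 (giving 121).
Largest index with value ≤ 484: n = 22 (giving 484).
Indices 11 through 22: 12 terms.

12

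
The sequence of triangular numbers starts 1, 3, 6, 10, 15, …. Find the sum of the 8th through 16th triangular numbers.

Σ i(i+1)/2 = (Σi² + Σi) / 2 over i = 8..16.
Σi = 136 − 28 = 108 and Σi² = 1496 − 140 = 1356.
(1·1356 + 1·108) / 2 = 1464/2 = 732.

732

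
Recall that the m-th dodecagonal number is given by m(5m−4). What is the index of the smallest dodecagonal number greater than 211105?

Solve n(5n−4) > 211105 for integer n.
The largest n with value ≤ 211105 is 205 (since 209305 ≤ 211105 < 211356), so the first above is n = 206, value 211356.

206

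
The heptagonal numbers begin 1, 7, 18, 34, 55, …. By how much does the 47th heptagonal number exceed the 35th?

2442

47·(5·47 − 3)/2 = 5452 and 35·(5·35 − 3)/2 = 3010.
Difference: 5452 − 3010 = 2442.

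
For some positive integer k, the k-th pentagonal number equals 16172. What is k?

Set n(3n−1)/2 = 16172, giving 3n² − n − 32344 = 0.
So n = (1 + 623) / 6 = 624/6 = 104.

104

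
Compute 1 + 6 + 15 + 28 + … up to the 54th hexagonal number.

106425

Σ i(2i−1) = 2Σi² − Σi over i = 1..54.
Σi = 1485 and Σi² = 53955.
2·53955 − 1·1485 = 106425.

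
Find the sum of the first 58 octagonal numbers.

196765

Σ i(3i−2) = 3Σi² − 2Σi over i = 1..58.
Σi = 1711 and Σi² = 66729.
3·66729 − 2·1711 = 196765.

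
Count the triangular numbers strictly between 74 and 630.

23

The n-th triangular number is n(n+1)/2.
Smallest index with value > 74: n = 12 (giving 78).
Largest index with value < 630: n = 34 (giving 595).
Indices 12 through 34: 23 terms.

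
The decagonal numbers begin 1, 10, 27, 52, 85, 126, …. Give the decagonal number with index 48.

9072

The 48th decagonal number is n(4n−3) with n = 48.
48·(4·48 − 3) = 48·189 = 9072.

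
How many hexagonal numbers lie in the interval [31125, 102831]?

103

The n-th hexagonal number is n(2n−1).
Smallest index with value ≥ 31125: n = 125 (giving 31125).
Largest index with value ≤ 102831: n = 227 (giving 102831).
Indices 125 through 227: 103 terms.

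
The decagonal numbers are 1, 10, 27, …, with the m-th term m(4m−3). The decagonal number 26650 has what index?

82

Set n(4n−3) = 26650, giving 4n² − 3n − 26650 = 0.
The discriminant is 9 + 16·26650 = 426409, and √426409 = 653.
So n = (3 + 653) / 8 = 656/8 = 82.
Check: 82·(4·82 − 3) = 26650. ✓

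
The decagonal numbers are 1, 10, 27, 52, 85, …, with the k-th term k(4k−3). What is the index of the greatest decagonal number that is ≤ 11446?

Solve n(4n−3) ≤ 11446 for integer n.
n = 53 gives 11077 ≤ 11446, while n = 54 gives 11502 > 11446; so the answer is index 53.

53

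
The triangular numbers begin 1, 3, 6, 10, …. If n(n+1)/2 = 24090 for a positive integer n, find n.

219

Set n(n+1)/2 = 24090, giving n² + n − 48180 = 0.
So n = (-1 + 439) / 2 = 438/2 = 219.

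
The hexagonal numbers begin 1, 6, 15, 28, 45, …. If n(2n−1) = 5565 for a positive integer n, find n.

Set n(2n−1) = 5565, giving 2n² − n − 5565 = 0.
The discriminant is 1 + 8·5565 = 44521, and √44521 = 211.
So n = (1 + 211) / 4 = 212/4 = 53.
Check: 53·(2·53 − 1) = 5565. ✓

53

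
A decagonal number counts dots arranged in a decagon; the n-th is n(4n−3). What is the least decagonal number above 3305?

3510

Solve n(4n−3) > 3305 for integer n.
The largest n with value ≤ 3305 is 29 (since 3277 ≤ 3305 < 3510), so the first above is n = 30, value 3510.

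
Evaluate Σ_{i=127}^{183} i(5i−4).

Σ i(5i−4) = 5Σi² − 4Σi over i = 127..183.
Σi = 16836 − 8001 = 8835 and Σi² = 2059604 − 674751 = 1384853.
5·1384853 − 4·8835 = 6888925.

6888925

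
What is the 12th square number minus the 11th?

23

n² − (n−1)² = 2n − 1, so 12² − 11² = 2·12 − 1 = 23.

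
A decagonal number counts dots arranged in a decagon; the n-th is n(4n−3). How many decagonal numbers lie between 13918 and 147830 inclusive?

The n-th decagonal number is n(4n−3).
Smallest index with value ≥ 13918: n = 60 (giving 14220).
Largest index with value ≤ 147830: n = 192 (giving 146880).
Indices 60 through 192: 133 terms.

133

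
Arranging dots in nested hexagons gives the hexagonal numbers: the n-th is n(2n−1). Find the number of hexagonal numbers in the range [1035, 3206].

18

The n-th hexagonal number is n(2n−1).
Smallest index with value ≥ 1035: n = 23 (giving 1035).
Largest index with value ≤ 3206: n = 40 (giving 3160).
Indices 23 through 40: 18 terms.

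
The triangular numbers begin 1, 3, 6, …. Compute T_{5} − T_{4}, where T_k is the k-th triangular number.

5

Consecutive triangular numbers differ by n: T_{5} − T_{4} = 5.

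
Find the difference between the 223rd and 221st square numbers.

888

223² = 49729 and 221² = 48841.
Difference: 49729 − 48841 = 888.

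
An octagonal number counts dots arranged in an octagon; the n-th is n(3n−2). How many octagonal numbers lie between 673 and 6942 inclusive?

33

The n-th octagonal number is n(3n−2).
Smallest index with value ≥ 673: n = 16 (giving 736).
Largest index with value ≤ 6942: n = 48 (giving 6816).
Indices 16 through 48: 33 terms.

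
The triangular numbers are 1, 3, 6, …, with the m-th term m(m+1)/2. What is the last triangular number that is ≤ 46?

Solve n(n+1)/2 ≤ 46 for integer n.
n = 9 gives 45 ≤ 46, while n = 10 gives 55 > 46; so the answer is 45.

45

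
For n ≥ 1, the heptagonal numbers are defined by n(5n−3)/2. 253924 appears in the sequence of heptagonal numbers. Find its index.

319

Set n(5n−3)/2 = 253924, giving 5n² − 3n − 507848 = 0.
The discriminant is 9 + 40·253924 = 10156969, and √10156969 = 3187.
So n = (3 + 3187) / 10 = 3190/10 = 319.
Check: 319·(5·319 − 3)/2 = 253924. ✓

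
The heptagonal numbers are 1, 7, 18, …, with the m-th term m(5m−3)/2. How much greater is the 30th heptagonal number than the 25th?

680

30·(5·30 − 3)/2 = 2205 and 25·(5·25 − 3)/2 = 1525.
Difference: 2205 − 1525 = 680.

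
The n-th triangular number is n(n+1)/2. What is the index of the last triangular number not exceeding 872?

41

Solve n(n+1)/2 ≤ 872 for integer n.
n = 41 gives 861 ≤ 872, while n = 42 gives 903 > 872; so the answer is index 41.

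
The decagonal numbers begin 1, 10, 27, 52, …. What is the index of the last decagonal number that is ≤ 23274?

Solve n(4n−3) ≤ 23274 for integer n.
n = 76 gives 22876 ≤ 23274, while n = 77 gives 23485 > 23274; so the answer is index 76.

76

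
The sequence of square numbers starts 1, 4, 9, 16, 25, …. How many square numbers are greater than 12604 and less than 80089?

170

The n-th square number is n².
Smallest index with value > 12604: n = 113 (giving 12769).
Largest index with value < 80089: n = 282 (giving 79524).
Indices 113 through 282: 170 terms.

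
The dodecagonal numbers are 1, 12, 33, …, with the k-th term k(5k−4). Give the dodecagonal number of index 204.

207264

The 204th dodecagonal number is n(5n−4) with n = 204.
204·(5·204 − 4) = 204·1016 = 207264.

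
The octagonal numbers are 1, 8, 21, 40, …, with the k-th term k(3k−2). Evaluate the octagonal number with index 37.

4033

The 37th octagonal number is n(3n−2) with n = 37.
37·(3·37 − 2) = 37·109 = 4033.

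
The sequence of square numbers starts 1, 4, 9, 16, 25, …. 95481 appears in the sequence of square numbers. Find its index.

309

We need n² = 95481, so n = √95481 = 309.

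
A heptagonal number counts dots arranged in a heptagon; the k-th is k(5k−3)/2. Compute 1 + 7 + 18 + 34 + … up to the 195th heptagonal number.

6198010

Σ i(5i−3)/2 = (5Σi² − 3Σi) / 2 over i = 1..195.
Σi = 19110 and Σi² = 2490670.
(5·2490670 − 3·19110) / 2 = 12396020/2 = 6198010.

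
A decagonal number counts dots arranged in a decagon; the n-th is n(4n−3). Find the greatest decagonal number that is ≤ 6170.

5967

Solve n(4n−3) ≤ 6170 for integer n.
n = 39 gives 5967 ≤ 6170, while n = 40 gives 6280 > 6170; so the answer is 5967.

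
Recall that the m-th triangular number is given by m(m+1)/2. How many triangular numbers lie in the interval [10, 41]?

The n-th triangular number is n(n+1)/2.
Smallest index with value ≥ 10: n = 4 (giving 10).
Largest index with value ≤ 41: n = 8 (giving 36).
Indices 4 through 8: 5 terms.

5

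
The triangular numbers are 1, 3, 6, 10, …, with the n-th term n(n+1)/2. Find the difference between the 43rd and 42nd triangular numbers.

Consecutive triangular numbers differ by n: T_{43} − T_{42} = 43.

43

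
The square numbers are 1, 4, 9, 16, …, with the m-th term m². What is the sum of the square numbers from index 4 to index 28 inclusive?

Σ_{i=4}^{28} i² = 7714 − 14 = 7700.

7700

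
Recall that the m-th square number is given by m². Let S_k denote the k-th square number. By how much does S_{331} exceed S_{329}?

1320

331² = 109561 and 329² = 108241.
Difference: 109561 − 108241 = 1320.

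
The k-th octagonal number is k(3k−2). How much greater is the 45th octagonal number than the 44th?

Consecutive octagonal numbers differ by 6n − 5: here 6·45 − 5 = 265.

265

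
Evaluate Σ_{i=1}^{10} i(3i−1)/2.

Σ i(3i−1)/2 = (3Σi² − Σi) / 2 over i = 1..10.
Σi = 55 and Σi² = 385.
(3·385 − 1·55) / 2 = 1100/2 = 550.

550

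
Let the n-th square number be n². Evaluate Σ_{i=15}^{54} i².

Σ_{i=15}^{54} i² = 53955 − 1015 = 52940.

52940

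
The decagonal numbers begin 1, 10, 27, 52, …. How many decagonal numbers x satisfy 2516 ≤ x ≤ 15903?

The n-th decagonal number is n(4n−3).
Smallest index with value ≥ 2516: n = 26 (giving 2626).
Largest index with value ≤ 15903: n = 63 (giving 15687).
Indices 26 through 63: 38 terms.

38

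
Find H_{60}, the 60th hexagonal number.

The 60th hexagonal number is n(2n−1) with n = 60.
60·(2·60 − 1) = 60·119 = 7140.

7140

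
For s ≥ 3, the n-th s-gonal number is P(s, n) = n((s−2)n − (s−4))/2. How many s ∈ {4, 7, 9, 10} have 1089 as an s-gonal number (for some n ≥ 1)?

2

s = 4: P(4, 33) = 1089. ✓
s = 7: P(7, 21) = 1071 and P(7, 22) = 1177; 1089 is not s-gonal.
s = 9: P(9, 18) = 1089. ✓
s = 10: P(10, 16) = 976 and P(10, 17) = 1105; 1089 is not s-gonal.
Hits: s ∈ {4, 9} → 2.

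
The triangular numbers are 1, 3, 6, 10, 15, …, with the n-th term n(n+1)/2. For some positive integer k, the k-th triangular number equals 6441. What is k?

Set n(n+1)/2 = 6441, giving n² + n − 12882 = 0.
So n = (-1 + 227) / 2 = 226/2 = 113.
Check: 113·114/2 = 6441. ✓

113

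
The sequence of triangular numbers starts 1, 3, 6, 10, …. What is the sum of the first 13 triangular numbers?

Σ i(i+1)/2 = (Σi² + Σi) / 2 over i = 1..13.
Σi = 91 and Σi² = 819.
(1·819 + 1·91) / 2 = 910/2 = 455.

455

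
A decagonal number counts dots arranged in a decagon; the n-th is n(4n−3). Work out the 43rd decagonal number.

7267

The 43rd decagonal number is n(4n−3) with n = 43.
43·(4·43 − 3) = 43·169 = 7267.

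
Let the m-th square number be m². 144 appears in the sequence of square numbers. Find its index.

12

We need n² = 144, so n = √144 = 12.
Check: 12² = 144. ✓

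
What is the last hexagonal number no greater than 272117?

271953

Solve n(2n−1) ≤ 272117 for integer n.
n = 369 gives 271953 ≤ 272117, while n = 370 gives 273430 > 272117; so the answer is 271953.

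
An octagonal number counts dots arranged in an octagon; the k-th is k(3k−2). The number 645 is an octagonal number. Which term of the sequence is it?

Set n(3n−2) = 645, giving 3n² − 2n − 645 = 0.
The discriminant is 4 + 12·645 = 7744, and √7744 = 88.
So n = (2 + 88) / 6 = 90/6 = 15.

15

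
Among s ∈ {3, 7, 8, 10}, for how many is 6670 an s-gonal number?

1

s = 3: P(3, 115) = 6670. ✓
s = 7: P(7, 51) = 6426 and P(7, 52) = 6682; 6670 is not s-gonal.
s = 8: P(8, 47) = 6533 and P(8, 48) = 6816; 6670 is not s-gonal.
s = 10: P(10, 41) = 6601 and P(10, 42) = 6930; 6670 is not s-gonal.
Hits: s ∈ {3} → 1.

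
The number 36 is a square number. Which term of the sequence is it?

We need n² = 36, so n = √36 = 6.

6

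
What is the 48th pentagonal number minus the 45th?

48·(3·48 − 1)/2 = 3432 and 45·(3·45 − 1)/2 = 3015.
Difference: 3432 − 3015 = 417.

417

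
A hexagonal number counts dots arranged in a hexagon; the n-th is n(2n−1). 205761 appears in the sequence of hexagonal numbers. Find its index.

321

Set n(2n−1) = 205761, giving 2n² − n − 205761 = 0.
The discriminant is 1 + 8·205761 = 1646089, and √1646089 = 1283.
So n = (1 + 1283) / 4 = 1284/4 = 321.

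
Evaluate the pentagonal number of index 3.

3·(3·3 − 1)/2 = 3·8/2 = 3·4 = 12.

12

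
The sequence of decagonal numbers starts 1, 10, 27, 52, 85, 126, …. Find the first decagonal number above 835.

Solve n(4n−3) > 835 for integer n.
The largest n with value ≤ 835 is 14 (since 742 ≤ 835 < 855), so the first above is n = 15, value 855.

855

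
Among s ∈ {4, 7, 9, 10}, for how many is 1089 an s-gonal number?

2

s = 4: P(4, 33) = 1089. ✓
s = 7: P(7, 21) = 1071 and P(7, 22) = 1177; 1089 is not s-gonal.
s = 9: P(9, 18) = 1089. ✓
s = 10: P(10, 16) = 976 and P(10, 17) = 1105; 1089 is not s-gonal.
Hits: s ∈ {4, 9} → 2.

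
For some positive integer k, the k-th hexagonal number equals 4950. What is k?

50

Set n(2n−1) = 4950, giving 2n² − n − 4950 = 0.
The discriminant is 1 + 8·4950 = 39601, and √39601 = 199.
So n = (1 + 199) / 4 = 200/4 = 50.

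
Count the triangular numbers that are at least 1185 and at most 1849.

12

The n-th triangular number is n(n+1)/2.
Smallest index with value ≥ 1185: n = 49 (giving 1225).
Largest index with value ≤ 1849: n = 60 (giving 1830).
Indices 49 through 60: 12 terms.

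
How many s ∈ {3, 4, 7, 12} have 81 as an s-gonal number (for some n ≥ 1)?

s = 3: P(3, 12) = 78 and P(3, 13) = 91; 81 is not s-gonal.
s = 4: P(4, 9) = 81. ✓
s = 7: P(7, 6) = 81. ✓
s = 12: P(12, 4) = 64 and P(12, 5) = 105; 81 is not s-gonal.
Hits: s ∈ {4, 7} → 2.

2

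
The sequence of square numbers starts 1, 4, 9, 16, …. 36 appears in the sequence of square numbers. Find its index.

We need n² = 36, so n = √36 = 6.
Check: 6² = 36. ✓

6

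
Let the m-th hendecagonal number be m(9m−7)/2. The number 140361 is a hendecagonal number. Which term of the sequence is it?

177

Set n(9n−7)/2 = 140361, giving 9n² − 7n − 280722 = 0.
The discriminant is 49 + 72·140361 = 10106041, and √10106041 = 3179.
So n = (7 + 3179) / 18 = 3186/18 = 177.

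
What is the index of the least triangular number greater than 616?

35

Solve n(n+1)/2 > 616 for integer n.
The largest n with value ≤ 616 is 34 (since 595 ≤ 616 < 630), so the first above is n = 35, value 630.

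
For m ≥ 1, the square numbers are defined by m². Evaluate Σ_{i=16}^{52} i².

46990

Σ_{i=16}^{52} i² = 48230 − 1240 = 46990.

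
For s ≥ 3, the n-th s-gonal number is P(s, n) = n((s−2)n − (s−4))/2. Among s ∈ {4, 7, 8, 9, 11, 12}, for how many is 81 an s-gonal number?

2

s = 4: P(4, 9) = 81. ✓
s = 7: P(7, 6) = 81. ✓
s = 8: P(8, 5) = 65 and P(8, 6) = 96; 81 is not s-gonal.
s = 9: P(9, 5) = 75 and P(9, 6) = 111; 81 is not s-gonal.
s = 11: P(11, 4) = 58 and P(11, 5) = 95; 81 is not s-gonal.
s = 12: P(12, 4) = 64 and P(12, 5) = 105; 81 is not s-gonal.
Hits: s ∈ {4, 7} → 2.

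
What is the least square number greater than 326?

361

Solve n² > 326 for integer n.
The largest n with value ≤ 326 is 18 (since 324 ≤ 326 < 361), so the first above is n = 19, value 361.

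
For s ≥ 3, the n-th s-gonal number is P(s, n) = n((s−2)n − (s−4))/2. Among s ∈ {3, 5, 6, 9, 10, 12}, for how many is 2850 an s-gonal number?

2

s = 3: P(3, 75) = 2850. ✓
s = 5: P(5, 43) = 2752 and P(5, 44) = 2882; 2850 is not s-gonal.
s = 6: P(6, 38) = 2850. ✓
s = 9: P(9, 28) = 2674 and P(9, 29) = 2871; 2850 is not s-gonal.
s = 10: P(10, 27) = 2835 and P(10, 28) = 3052; 2850 is not s-gonal.
s = 12: P(12, 24) = 2784 and P(12, 25) = 3025; 2850 is not s-gonal.
Hits: s ∈ {3, 6} → 2.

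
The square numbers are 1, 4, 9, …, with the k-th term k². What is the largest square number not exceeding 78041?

Solve n² ≤ 78041 for integer n.
n = 279 gives 77841 ≤ 78041, while n = 280 gives 78400 > 78041; so the answer is 77841.

77841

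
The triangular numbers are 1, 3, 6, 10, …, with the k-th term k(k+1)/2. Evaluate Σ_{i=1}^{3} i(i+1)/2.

Σ i(i+1)/2 = (Σi² + Σi) / 2 over i = 1..3.
Σi = 6 and Σi² = 14.
(1·14 + 1·6) / 2 = 20/2 = 10.

10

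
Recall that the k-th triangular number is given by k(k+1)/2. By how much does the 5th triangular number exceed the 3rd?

9

5·6/2 = 15 and 3·4/2 = 6.
Difference: 15 − 6 = 9.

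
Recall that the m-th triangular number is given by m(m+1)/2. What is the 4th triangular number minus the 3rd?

4

Consecutive triangular numbers differ by n: T_{4} − T_{3} = 4.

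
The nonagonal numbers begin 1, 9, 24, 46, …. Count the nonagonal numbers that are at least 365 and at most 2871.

The n-th nonagonal number is n(7n−5)/2.
Smallest index with value ≥ 365: n = 11 (giving 396).
Largest index with value ≤ 2871: n = 29 (giving 2871).
Indices 11 through 29: 19 terms.

19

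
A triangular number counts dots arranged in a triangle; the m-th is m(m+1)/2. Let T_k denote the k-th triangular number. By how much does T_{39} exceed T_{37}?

39·40/2 = 780 and 37·38/2 = 703.
Difference: 780 − 703 = 77.

77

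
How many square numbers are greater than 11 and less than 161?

9

The n-th square number is n².
Smallest index with value > 11: n = 4 (giving 16).
Largest index with value < 161: n = 12 (giving 144).
Indices 4 through 12: 9 terms.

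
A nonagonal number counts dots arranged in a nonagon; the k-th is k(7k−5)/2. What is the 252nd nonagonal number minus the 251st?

Consecutive nonagonal numbers differ by 7n − 6: here 7·252 − 6 = 1758.

1758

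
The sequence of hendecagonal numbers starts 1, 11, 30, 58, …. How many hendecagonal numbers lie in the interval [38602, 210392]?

123

The n-th hendecagonal number is n(9n−7)/2.
Smallest index with value ≥ 38602: n = 94 (giving 39433).
Largest index with value ≤ 210392: n = 216 (giving 209196).
Indices 94 through 216: 123 terms.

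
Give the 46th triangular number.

1081

The 46th triangular number is n(n+1)/2 with n = 46.
46·47/2 = 2162/2 = 1081.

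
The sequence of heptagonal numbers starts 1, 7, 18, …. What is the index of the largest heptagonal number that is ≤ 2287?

Solve n(5n−3)/2 ≤ 2287 for integer n.
n = 30 gives 2205 ≤ 2287, while n = 31 gives 2356 > 2287; so the answer is index 30.

30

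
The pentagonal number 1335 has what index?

Set n(3n−1)/2 = 1335, giving 3n² − n − 2670 = 0.
The discriminant is 1 + 24·1335 = 32041, and √32041 = 179.
So n = (1 + 179) / 6 = 180/6 = 30.
Check: 30·(3·30 − 1)/2 = 1335. ✓

30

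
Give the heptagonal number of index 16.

16·(5·16 − 3)/2 = 16·77/2 = 616.

616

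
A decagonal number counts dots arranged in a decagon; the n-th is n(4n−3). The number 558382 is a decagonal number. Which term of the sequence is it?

Set n(4n−3) = 558382, giving 4n² − 3n − 558382 = 0.
The discriminant is 9 + 16·558382 = 8934121, and √8934121 = 2989.
So n = (3 + 2989) / 8 = 2992/8 = 374.

374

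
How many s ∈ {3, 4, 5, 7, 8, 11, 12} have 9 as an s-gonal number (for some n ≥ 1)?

1

s = 3: P(3, 3) = 6 and P(3, 4) = 10; 9 is not s-gonal.
s = 4: P(4, 3) = 9. ✓
s = 5: P(5, 2) = 5 and P(5, 3) = 12; 9 is not s-gonal.
s = 7: P(7, 2) = 7 and P(7, 3) = 18; 9 is not s-gonal.
s = 8: P(8, 2) = 8 and P(8, 3) = 21; 9 is not s-gonal.
s = 11: P(11, 1) = 1 and P(11, 2) = 11; 9 is not s-gonal.
s = 12: P(12, 1) = 1 and P(12, 2) = 12; 9 is not s-gonal.
Hits: s ∈ {4} → 1.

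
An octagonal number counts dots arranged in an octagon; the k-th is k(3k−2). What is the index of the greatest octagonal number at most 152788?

Solve n(3n−2) ≤ 152788 for integer n.
n = 226 gives 152776 ≤ 152788, while n = 227 gives 154133 > 152788; so the answer is index 226.

226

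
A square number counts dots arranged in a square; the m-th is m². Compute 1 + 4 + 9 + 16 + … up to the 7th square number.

Σ_{i=1}^{7} i² = 7·8·15/6 = 140.

140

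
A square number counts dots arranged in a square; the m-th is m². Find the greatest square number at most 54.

49

Solve n² ≤ 54 for integer n.
n = 7 gives 49 ≤ 54, while n = 8 gives 64 > 54; so the answer is 49.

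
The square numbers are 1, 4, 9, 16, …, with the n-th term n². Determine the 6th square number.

36

The 6th square number is n² with n = 6.
6² = 36.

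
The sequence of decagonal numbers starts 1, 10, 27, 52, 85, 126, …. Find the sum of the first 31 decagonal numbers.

40176

Σ i(4i−3) = 4Σi² − 3Σi over i = 1..31.
Σi = 496 and Σi² = 10416.
4·10416 − 3·496 = 40176.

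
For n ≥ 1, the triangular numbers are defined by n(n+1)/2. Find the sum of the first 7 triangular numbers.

84

Σ i(i+1)/2 = (Σi² + Σi) / 2 over i = 1..7.
Σi = 28 and Σi² = 140.
(1·140 + 1·28) / 2 = 168/2 = 84.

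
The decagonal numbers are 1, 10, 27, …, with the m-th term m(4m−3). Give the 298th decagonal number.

298·(4·298 − 3) = 298·1189 = 354322.

354322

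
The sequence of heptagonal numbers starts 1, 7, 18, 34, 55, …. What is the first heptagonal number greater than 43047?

Solve n(5n−3)/2 > 43047 for integer n.
The largest n with value ≤ 43047 is 131 (since 42706 ≤ 43047 < 43362), so the first above is n = 132, value 43362.

43362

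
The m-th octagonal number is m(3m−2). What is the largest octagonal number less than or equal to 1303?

Solve n(3n−2) ≤ 1303 for integer n.
n = 21 gives 1281 ≤ 1303, while n = 22 gives 1408 > 1303; so the answer is 1281.

1281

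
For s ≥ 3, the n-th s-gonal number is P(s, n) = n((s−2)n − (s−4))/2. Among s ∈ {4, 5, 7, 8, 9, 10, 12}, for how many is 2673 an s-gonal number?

s = 4: P(4, 51) = 2601 and P(4, 52) = 2704; 2673 is not s-gonal.
s = 5: P(5, 42) = 2625 and P(5, 43) = 2752; 2673 is not s-gonal.
s = 7: P(7, 33) = 2673. ✓
s = 8: P(8, 30) = 2640 and P(8, 31) = 2821; 2673 is not s-gonal.
s = 9: P(9, 27) = 2484 and P(9, 28) = 2674; 2673 is not s-gonal.
s = 10: P(10, 26) = 2626 and P(10, 27) = 2835; 2673 is not s-gonal.
s = 12: P(12, 23) = 2553 and P(12, 24) = 2784; 2673 is not s-gonal.
Hits: s ∈ {7} → 1.

1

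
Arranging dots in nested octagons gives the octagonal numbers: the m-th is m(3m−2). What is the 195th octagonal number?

113685

The 195th octagonal number is n(3n−2) with n = 195.
195·(3·195 − 2) = 195·583 = 113685.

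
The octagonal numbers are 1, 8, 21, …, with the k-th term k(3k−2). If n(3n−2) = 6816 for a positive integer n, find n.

Set n(3n−2) = 6816, giving 3n² − 2n − 6816 = 0.
The discriminant is 4 + 12·6816 = 81796, and √81796 = 286.
So n = (2 + 286) / 6 = 288/6 = 48.

48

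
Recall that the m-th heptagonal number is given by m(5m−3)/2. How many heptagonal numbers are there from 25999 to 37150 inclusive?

20

The n-th heptagonal number is n(5n−3)/2.
Smallest index with value ≥ 25999: n = 103 (giving 26368).
Largest index with value ≤ 37150: n = 122 (giving 37027).
Indices 103 through 122: 20 terms.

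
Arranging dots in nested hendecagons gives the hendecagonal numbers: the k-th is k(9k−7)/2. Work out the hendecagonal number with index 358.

The 358th hendecagonal number is n(9n−7)/2 with n = 358.
358·(9·358 − 7)/2 = 358·3215/2 = 575485.

575485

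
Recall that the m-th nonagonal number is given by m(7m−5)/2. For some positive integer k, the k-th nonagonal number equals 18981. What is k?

Set n(7n−5)/2 = 18981, giving 7n² − 5n − 37962 = 0.
The discriminant is 25 + 56·18981 = 1062961, and √1062961 = 1031.
So n = (5 + 1031) / 14 = 1036/14 = 74.

74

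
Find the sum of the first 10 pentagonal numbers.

Σ i(3i−1)/2 = (3Σi² − Σi) / 2 over i = 1..10.
Σi = 55 and Σi² = 385.
(3·385 − 1·55) / 2 = 1100/2 = 550.

550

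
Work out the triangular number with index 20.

20·21/2 = 420/2 = 210.

210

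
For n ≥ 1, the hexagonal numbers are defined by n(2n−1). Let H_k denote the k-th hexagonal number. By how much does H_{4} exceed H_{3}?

Consecutive hexagonal numbers differ by 4n − 3: here 4·4 − 3 = 13.

13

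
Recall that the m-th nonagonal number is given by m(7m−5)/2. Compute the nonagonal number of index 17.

969

17·(7·17 − 5)/2 = 17·114/2 = 17·57 = 969.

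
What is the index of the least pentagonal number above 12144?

91

Solve n(3n−1)/2 > 12144 for integer n.
The largest n with value ≤ 12144 is 90 (since 12105 ≤ 12144 < 12376), so the first above is n = 91, value 12376.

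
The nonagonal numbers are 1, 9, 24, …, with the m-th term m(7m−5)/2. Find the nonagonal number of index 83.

23904

83·(7·83 − 5)/2 = 83·576/2 = 83·288 = 23904.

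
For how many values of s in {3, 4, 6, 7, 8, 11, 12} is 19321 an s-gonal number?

1

s = 3: P(3, 196) = 19306 and P(3, 197) = 19503; 19321 is not s-gonal.
s = 4: P(4, 139) = 19321. ✓
s = 6: P(6, 98) = 19110 and P(6, 99) = 19503; 19321 is not s-gonal.
s = 7: P(7, 88) = 19228 and P(7, 89) = 19669; 19321 is not s-gonal.
s = 8: P(8, 80) = 19040 and P(8, 81) = 19521; 19321 is not s-gonal.
s = 11: P(11, 65) = 18785 and P(11, 66) = 19371; 19321 is not s-gonal.
s = 12: P(12, 62) = 18972 and P(12, 63) = 19593; 19321 is not s-gonal.
Hits: s ∈ {4} → 1.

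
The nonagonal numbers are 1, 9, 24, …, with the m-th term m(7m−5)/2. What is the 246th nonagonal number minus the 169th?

246·(7·246 − 5)/2 = 211191 and 169·(7·169 − 5)/2 = 99541.
Difference: 211191 − 99541 = 111650.

111650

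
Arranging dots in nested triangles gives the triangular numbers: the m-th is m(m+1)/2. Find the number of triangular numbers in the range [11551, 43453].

The n-th triangular number is n(n+1)/2.
Smallest index with value ≥ 11551: n = 152 (giving 11628).
Largest index with value ≤ 43453: n = 294 (giving 43365).
Indices 152 through 294: 143 terms.

143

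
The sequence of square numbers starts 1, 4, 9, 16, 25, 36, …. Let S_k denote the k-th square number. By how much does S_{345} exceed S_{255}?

54000

345² = 119025 and 255² = 65025.
Difference: 119025 − 65025 = 54000.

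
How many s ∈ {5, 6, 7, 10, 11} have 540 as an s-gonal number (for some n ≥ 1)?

s = 5: P(5, 19) = 532 and P(5, 20) = 590; 540 is not s-gonal.
s = 6: P(6, 16) = 496 and P(6, 17) = 561; 540 is not s-gonal.
s = 7: P(7, 15) = 540. ✓
s = 10: P(10, 12) = 540. ✓
s = 11: P(11, 11) = 506 and P(11, 12) = 606; 540 is not s-gonal.
Hits: s ∈ {7, 10} → 2.

2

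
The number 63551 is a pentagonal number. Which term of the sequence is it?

Set n(3n−1)/2 = 63551, giving 3n² − n − 127102 = 0.
The discriminant is 1 + 24·63551 = 1525225, and √1525225 = 1235.
So n = (1 + 1235) / 6 = 1236/6 = 206.

206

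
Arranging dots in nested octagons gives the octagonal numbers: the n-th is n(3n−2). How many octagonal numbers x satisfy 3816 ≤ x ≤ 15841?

38

The n-th octagonal number is n(3n−2).
Smallest index with value ≥ 3816: n = 36 (giving 3816).
Largest index with value ≤ 15841: n = 73 (giving 15841).
Indices 36 through 73: 38 terms.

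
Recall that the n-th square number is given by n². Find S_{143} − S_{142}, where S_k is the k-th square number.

285

n² − (n−1)² = 2n − 1, so 143² − 142² = 2·143 − 1 = 285.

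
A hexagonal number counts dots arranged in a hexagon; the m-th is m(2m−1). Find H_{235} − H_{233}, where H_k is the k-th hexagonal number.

235·(2·235 − 1) = 110215 and 233·(2·233 − 1) = 108345.
Difference: 110215 − 108345 = 1870.

1870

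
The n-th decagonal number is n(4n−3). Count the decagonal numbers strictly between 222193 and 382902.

The n-th decagonal number is n(4n−3).
Smallest index with value > 222193: n = 237 (giving 223965).
Largest index with value < 382902: n = 309 (giving 380997).
Indices 237 through 309: 73 terms.

73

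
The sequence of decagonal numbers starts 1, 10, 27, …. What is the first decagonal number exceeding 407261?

Solve n(4n−3) > 407261 for integer n.
The largest n with value ≤ 407261 is 319 (since 406087 ≤ 407261 < 408640), so the first above is n = 320, value 408640.

408640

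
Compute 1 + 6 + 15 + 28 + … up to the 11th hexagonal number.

946

Σ i(2i−1) = 2Σi² − Σi over i = 1..11.
Σi = 66 and Σi² = 506.
2·506 − 1·66 = 946.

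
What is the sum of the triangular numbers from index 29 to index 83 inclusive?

Σ i(i+1)/2 = (Σi² + Σi) / 2 over i = 29..83.
Σi = 3486 − 406 = 3080 and Σi² = 194054 − 7714 = 186340.
(1·186340 + 1·3080) / 2 = 189420/2 = 94710.

94710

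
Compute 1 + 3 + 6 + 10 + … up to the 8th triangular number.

120

Σ i(i+1)/2 = (Σi² + Σi) / 2 over i = 1..8.
Σi = 36 and Σi² = 204.
(1·204 + 1·36) / 2 = 240/2 = 120.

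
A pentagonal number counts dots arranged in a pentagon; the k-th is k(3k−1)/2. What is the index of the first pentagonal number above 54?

Solve n(3n−1)/2 > 54 for integer n.
The largest n with value ≤ 54 is 6 (since 51 ≤ 54 < 70), so the first above is n = 7, value 70.

7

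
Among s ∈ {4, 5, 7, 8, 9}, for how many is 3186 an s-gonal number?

1

s = 4: P(4, 56) = 3136 and P(4, 57) = 3249; 3186 is not s-gonal.
s = 5: P(5, 46) = 3151 and P(5, 47) = 3290; 3186 is not s-gonal.
s = 7: P(7, 36) = 3186. ✓
s = 8: P(8, 32) = 3008 and P(8, 33) = 3201; 3186 is not s-gonal.
s = 9: P(9, 30) = 3075 and P(9, 31) = 3286; 3186 is not s-gonal.
Hits: s ∈ {7} → 1.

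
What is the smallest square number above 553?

Solve n² > 553 for integer n.
The largest n with value ≤ 553 is 23 (since 529 ≤ 553 < 576), so the first above is n = 24, value 576.

576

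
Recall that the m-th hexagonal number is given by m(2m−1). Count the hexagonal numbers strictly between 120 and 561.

The n-th hexagonal number is n(2n−1).
Smallest index with value > 120: n = 9 (giving 153).
Largest index with value < 561: n = 16 (giving 496).
Indices 9 through 16: 8 terms.

8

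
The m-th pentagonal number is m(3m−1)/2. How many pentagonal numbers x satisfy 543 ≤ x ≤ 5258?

The n-th pentagonal number is n(3n−1)/2.
Smallest index with value ≥ 543: n = 20 (giving 590).
Largest index with value ≤ 5258: n = 59 (giving 5192).
Indices 20 through 59: 40 terms.

40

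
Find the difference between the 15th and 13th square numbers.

56

15² = 225 and 13² = 169.
Difference: 225 − 169 = 56.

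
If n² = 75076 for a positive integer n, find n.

We need n² = 75076, so n = √75076 = 274.
Check: 274² = 75076. ✓

274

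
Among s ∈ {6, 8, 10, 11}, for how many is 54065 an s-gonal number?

1

s = 6: P(6, 164) = 53628 and P(6, 165) = 54285; 54065 is not s-gonal.
s = 8: P(8, 134) = 53600 and P(8, 135) = 54405; 54065 is not s-gonal.
s = 10: P(10, 116) = 53476 and P(10, 117) = 54405; 54065 is not s-gonal.
s = 11: P(11, 110) = 54065. ✓
Hits: s ∈ {11} → 1.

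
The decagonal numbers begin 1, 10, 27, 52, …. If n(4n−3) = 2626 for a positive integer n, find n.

26

Set n(4n−3) = 2626, giving 4n² − 3n − 2626 = 0.
So n = (3 + 205) / 8 = 208/8 = 26.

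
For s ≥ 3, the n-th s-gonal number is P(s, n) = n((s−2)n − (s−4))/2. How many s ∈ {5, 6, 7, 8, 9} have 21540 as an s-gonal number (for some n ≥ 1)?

1

s = 5: P(5, 120) = 21540. ✓
s = 6: P(6, 104) = 21528 and P(6, 105) = 21945; 21540 is not s-gonal.
s = 7: P(7, 93) = 21483 and P(7, 94) = 21949; 21540 is not s-gonal.
s = 8: P(8, 85) = 21505 and P(8, 86) = 22016; 21540 is not s-gonal.
s = 9: P(9, 78) = 21099 and P(9, 79) = 21646; 21540 is not s-gonal.
Hits: s ∈ {5} → 1.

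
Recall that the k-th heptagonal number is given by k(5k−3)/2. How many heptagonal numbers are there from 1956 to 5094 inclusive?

The n-th heptagonal number is n(5n−3)/2.
Smallest index with value ≥ 1956: n = 29 (giving 2059).
Largest index with value ≤ 5094: n = 45 (giving 4995).
Indices 29 through 45: 17 terms.

17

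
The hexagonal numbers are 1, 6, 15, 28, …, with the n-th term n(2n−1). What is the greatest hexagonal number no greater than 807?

780

Solve n(2n−1) ≤ 807 for integer n.
n = 20 gives 780 ≤ 807, while n = 21 gives 861 > 807; so the answer is 780.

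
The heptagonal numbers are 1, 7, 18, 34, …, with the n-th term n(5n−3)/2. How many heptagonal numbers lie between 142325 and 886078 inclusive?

The n-th heptagonal number is n(5n−3)/2.
Smallest index with value ≥ 142325: n = 239 (giving 142444).
Largest index with value ≤ 886078: n = 595 (giving 884170).
Indices 239 through 595: 357 terms.

357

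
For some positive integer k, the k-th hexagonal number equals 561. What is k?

17

Set n(2n−1) = 561, giving 2n² − n − 561 = 0.
The discriminant is 1 + 8·561 = 4489, and √4489 = 67.
So n = (1 + 67) / 4 = 68/4 = 17.
Check: 17·(2·17 − 1) = 561. ✓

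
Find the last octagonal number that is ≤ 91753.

Solve n(3n−2) ≤ 91753 for integer n.
n = 175 gives 91525 ≤ 91753, while n = 176 gives 92576 > 91753; so the answer is 91525.

91525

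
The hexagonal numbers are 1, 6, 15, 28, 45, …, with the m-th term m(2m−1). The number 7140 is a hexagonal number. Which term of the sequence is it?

Set n(2n−1) = 7140, giving 2n² − n − 7140 = 0.
The discriminant is 1 + 8·7140 = 57121, and √57121 = 239.
So n = (1 + 239) / 4 = 240/4 = 60.

60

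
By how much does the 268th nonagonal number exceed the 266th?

268·(7·268 − 5)/2 = 250714 and 266·(7·266 − 5)/2 = 246981.
Difference: 250714 − 246981 = 3733.

3733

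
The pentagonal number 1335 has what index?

30

Set n(3n−1)/2 = 1335, giving 3n² − n − 2670 = 0.
The discriminant is 1 + 24·1335 = 32041, and √32041 = 179.
So n = (1 + 179) / 6 = 180/6 = 30.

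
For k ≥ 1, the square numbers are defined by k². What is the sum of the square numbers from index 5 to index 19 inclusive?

2440

Σ_{i=5}^{19} i² = 2470 − 30 = 2440.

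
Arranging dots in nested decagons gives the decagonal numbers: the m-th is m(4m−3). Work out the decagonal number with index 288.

330912

The 288th decagonal number is n(4n−3) with n = 288.
288·(4·288 − 3) = 288·1149 = 330912.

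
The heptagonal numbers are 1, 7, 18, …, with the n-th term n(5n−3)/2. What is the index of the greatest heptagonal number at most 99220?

199

Solve n(5n−3)/2 ≤ 99220 for integer n.
n = 199 gives 98704 ≤ 99220, while n = 200 gives 99700 > 99220; so the answer is index 199.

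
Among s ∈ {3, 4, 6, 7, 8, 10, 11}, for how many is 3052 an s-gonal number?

1

s = 3: P(3, 77) = 3003 and P(3, 78) = 3081; 3052 is not s-gonal.
s = 4: P(4, 55) = 3025 and P(4, 56) = 3136; 3052 is not s-gonal.
s = 6: P(6, 39) = 3003 and P(6, 40) = 3160; 3052 is not s-gonal.
s = 7: P(7, 35) = 3010 and P(7, 36) = 3186; 3052 is not s-gonal.
s = 8: P(8, 32) = 3008 and P(8, 33) = 3201; 3052 is not s-gonal.
s = 10: P(10, 28) = 3052. ✓
s = 11: P(11, 26) = 2951 and P(11, 27) = 3186; 3052 is not s-gonal.
Hits: s ∈ {10} → 1.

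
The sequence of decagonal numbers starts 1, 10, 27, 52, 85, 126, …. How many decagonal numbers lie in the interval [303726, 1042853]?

235

The n-th decagonal number is n(4n−3).
Smallest index with value ≥ 303726: n = 276 (giving 303876).
Largest index with value ≤ 1042853: n = 510 (giving 1038870).
Indices 276 through 510: 235 terms.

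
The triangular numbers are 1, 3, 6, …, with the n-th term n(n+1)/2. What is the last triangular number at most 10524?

Solve n(n+1)/2 ≤ 10524 for integer n.
n = 144 gives 10440 ≤ 10524, while n = 145 gives 10585 > 10524; so the answer is 10440.

10440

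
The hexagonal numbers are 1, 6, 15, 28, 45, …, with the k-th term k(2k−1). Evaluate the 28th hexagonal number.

1540

The 28th hexagonal number is n(2n−1) with n = 28.
28·(2·28 − 1) = 28·55 = 1540.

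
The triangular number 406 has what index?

Set n(n+1)/2 = 406, giving n² + n − 812 = 0.
So n = (-1 + 57) / 2 = 56/2 = 28.

28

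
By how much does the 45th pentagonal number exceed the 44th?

Consecutive pentagonal numbers differ by 3n − 2: here 3·45 − 2 = 133.

133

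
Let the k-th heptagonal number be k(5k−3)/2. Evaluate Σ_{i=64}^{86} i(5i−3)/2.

Σ i(5i−3)/2 = (5Σi² − 3Σi) / 2 over i = 64..86.
Σi = 3741 − 2016 = 1725 and Σi² = 215731 − 85344 = 130387.
(5·130387 − 3·1725) / 2 = 646760/2 = 323380.

323380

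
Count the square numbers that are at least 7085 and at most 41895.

The n-th square number is n².
Smallest index with value ≥ 7085: n = 85 (giving 7225).
Largest index with value ≤ 41895: n = 204 (giving 41616).
Indices 85 through 204: 120 terms.

120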